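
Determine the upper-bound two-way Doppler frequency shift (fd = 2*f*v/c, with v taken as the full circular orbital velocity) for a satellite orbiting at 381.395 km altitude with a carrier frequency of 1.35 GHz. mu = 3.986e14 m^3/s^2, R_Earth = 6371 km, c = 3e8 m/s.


r = 6.752395e+06 m
v = sqrt(mu/r) = 7683.1573 m/s (worst-case radial velocity)
f = 1.35 GHz = 1.35e+09 Hz
fd = 2*f*v/c = 2*1.35e+09*7683.1573/3.0e+08
fd = 69148.4161 Hz

69148.4161 Hz


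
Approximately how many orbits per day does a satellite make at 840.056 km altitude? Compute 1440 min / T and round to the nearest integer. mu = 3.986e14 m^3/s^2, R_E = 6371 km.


r = 7.211056e+06 m
T = 2*pi*sqrt(r^3/mu) = 6094.0993 s = 101.5683 min
revs/day = 1440 / 101.5683 = 14.1776
Rounded: 14 revolutions per day

14 revolutions per day


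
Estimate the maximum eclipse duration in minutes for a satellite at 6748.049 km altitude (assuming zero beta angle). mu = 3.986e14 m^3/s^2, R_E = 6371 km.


r = 13119.0490 km
T = 249.2376 min
Eclipse fraction = arcsin(R_E/r)/pi = arcsin(6371.0000/13119.0490)/pi
= arcsin(0.4856297)/pi = 0.1614097
Eclipse duration = 0.1614097 * 249.2376 = 40.2293 min

40.2293 minutes


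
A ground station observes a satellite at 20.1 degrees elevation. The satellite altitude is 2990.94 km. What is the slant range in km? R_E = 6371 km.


h = 2990.94 km, el = 20.1 deg
d = -R_E*sin(el) + sqrt((R_E*sin(el))^2 + 2*R_E*h + h^2)
d = -6371.0000*sin(0.3508112) + sqrt((6371.0000*0.3436597)^2 + 2*6371.0000*2990.94 + 2990.94^2)
d = 5011.2383 km

5011.2383 km


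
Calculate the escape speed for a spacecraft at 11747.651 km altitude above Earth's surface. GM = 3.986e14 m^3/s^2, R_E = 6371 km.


r = 6371.0 + 11747.651 = 18118.6510 km = 1.8118651e+07 m
v_esc = sqrt(2*mu/r) = sqrt(2*3.986e14 / 1.8118651e+07)
v_esc = 6633.1637 m/s = 6.6332 km/s

6.6332 km/s


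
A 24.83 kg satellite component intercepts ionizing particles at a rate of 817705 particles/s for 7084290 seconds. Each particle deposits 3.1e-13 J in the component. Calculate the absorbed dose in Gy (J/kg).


Total energy deposited = rate * time * E_per
  = 817705 * 7084290 * 3.1e-13 = 1.7958 J
Dose = E_total / mass = 1.7958 / 24.83
Dose = 0.07232325 Gy

0.0723 Gy


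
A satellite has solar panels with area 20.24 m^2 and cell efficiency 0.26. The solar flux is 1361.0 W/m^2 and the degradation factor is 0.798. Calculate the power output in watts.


P = area * eta * S * degradation
P = 20.24 * 0.26 * 1361.0 * 0.798
P = 5715.3769 W

5715.3769 W


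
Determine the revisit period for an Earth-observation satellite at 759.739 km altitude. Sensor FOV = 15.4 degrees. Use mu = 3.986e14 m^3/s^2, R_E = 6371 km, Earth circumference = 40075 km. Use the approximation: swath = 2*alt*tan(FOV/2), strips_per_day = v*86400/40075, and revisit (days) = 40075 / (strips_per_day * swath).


swath = 2*759.739*tan(0.1343904) = 205.4415 km
v = sqrt(mu/r) = 7476.5523 m/s = 7.4766 km/s
strips/day = v*86400/40075 = 7.4766*86400/40075 = 16.1191
coverage/day = strips * swath = 16.1191 * 205.4415 = 3311.5379 km
revisit = 40075 / 3311.5379 = 12.1016 days

12.1016 days


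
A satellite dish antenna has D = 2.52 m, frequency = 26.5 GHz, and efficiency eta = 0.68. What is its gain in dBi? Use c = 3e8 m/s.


lambda = c/f = 3e8 / 2.65e+10 = 0.01132075 m
G = eta*(pi*D/lambda)^2 = 0.68*(pi*2.52/0.01132075)^2
G = 332551.5513 (linear)
G = 10*log10(332551.5513) = 55.2186 dBi

55.2186 dBi


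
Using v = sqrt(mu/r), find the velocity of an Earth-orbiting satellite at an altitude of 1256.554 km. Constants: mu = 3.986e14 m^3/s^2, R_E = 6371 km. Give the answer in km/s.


r = R_E + alt = 6371.0 + 1256.554 = 7627.5540 km = 7.627554e+06 m
v = sqrt(mu/r) = sqrt(3.986e14 / 7.627554e+06) = 7228.9630 m/s = 7.2290 km/s

7.2290 km/s


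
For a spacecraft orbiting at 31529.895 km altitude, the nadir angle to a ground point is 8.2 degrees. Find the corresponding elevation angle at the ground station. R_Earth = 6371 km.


r = R_E + alt = 37900.8950 km
Law of sines in the satellite / Earth-center / ground-point triangle:
  sin(nadir)/R_E = sin(90 + el)/r  =>  cos(el) = (r/R_E)*sin(nadir)
cos(el) = (37900.8950 / 6371.0000) * sin(8.2 deg) = 0.8484954
el = arccos(0.8484954) = 31.9516 deg
(Earth-central angle = 90 - nadir - el = 49.8484 deg)

31.9516 degrees


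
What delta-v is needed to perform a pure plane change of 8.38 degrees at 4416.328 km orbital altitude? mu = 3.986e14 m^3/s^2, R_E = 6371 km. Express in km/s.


r = 10787.3280 km = 1.0787328e+07 m
V = sqrt(mu/r) = 6078.7139 m/s
di = 8.38 deg = 0.1462586 rad
dV = 2*V*sin(di/2) = 2*6078.7139*sin(0.0731293)
dV = 888.2719 m/s = 0.8882719 km/s

0.8883 km/s


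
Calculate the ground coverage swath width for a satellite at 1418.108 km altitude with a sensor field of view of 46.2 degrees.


FOV = 46.2 deg = 0.8063421 rad
swath = 2 * alt * tan(FOV/2) = 2 * 1418.108 * tan(0.4031711)
swath = 2 * 1418.108 * 0.4265361
swath = 1209.7486 km

1209.7486 km


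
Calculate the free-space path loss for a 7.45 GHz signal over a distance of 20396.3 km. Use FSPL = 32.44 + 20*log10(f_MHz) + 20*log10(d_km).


f = 7.45 GHz = 7450.0000 MHz
d = 20396.3 km
FSPL = 32.44 + 20*log10(7450.0000) + 20*log10(20396.3)
FSPL = 32.44 + 77.4431 + 86.1910
FSPL = 196.0742 dB

196.0742 dB


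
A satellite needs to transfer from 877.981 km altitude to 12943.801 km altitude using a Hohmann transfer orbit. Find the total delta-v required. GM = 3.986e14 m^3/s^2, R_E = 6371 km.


r1 = 7248.9810 km = 7.248981e+06 m
r2 = 19314.8010 km = 1.9314801e+07 m
dv1 = sqrt(mu/r1)*(sqrt(2*r2/(r1+r2)) - 1) = 1526.8950 m/s
dv2 = sqrt(mu/r2)*(1 - sqrt(2*r1/(r1+r2))) = 1186.7210 m/s
total dv = |dv1| + |dv2| = 1526.8950 + 1186.7210 = 2713.6160 m/s = 2.7136 km/s

2.7136 km/s


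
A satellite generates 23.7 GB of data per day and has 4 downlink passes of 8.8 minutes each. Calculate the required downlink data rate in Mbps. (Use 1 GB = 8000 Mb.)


total contact time = 4 * 8.8 * 60 = 2112.0000 s
data = 23.7 GB = 189600.0000 Mb
rate = 189600.0000 / 2112.0000 = 89.7727 Mbps

89.7727 Mbps


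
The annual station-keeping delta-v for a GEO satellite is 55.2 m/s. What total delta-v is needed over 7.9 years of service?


dV = rate * years = 55.2 * 7.9
dV = 436.0800 m/s

436.0800 m/s


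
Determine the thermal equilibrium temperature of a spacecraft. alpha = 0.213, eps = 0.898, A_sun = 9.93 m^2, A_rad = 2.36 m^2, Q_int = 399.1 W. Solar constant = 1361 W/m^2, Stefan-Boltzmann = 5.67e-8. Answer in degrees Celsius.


Numerator = alpha*S*A_sun + Q_int = 0.213*1361*9.93 + 399.1 = 3277.7375 W
Denominator = eps*sigma*A_rad = 0.898*5.67e-8*2.36 = 1.2016318e-07 W/K^4
T^4 = 2.7277387e+10 K^4
T = 406.3972 K = 133.2472 C

133.2472 degrees Celsius


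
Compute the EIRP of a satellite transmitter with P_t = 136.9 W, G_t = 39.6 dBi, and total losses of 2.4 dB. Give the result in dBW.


Pt = 136.9 W = 21.3640 dBW
EIRP = Pt_dBW + Gt - losses = 21.3640 + 39.6 - 2.4 = 58.5640 dBW

58.5640 dBW


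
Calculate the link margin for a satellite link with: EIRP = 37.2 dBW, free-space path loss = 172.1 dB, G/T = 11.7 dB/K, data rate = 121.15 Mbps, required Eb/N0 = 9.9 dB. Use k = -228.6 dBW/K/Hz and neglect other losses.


C/N0 = EIRP - FSPL + G/T - k = 37.2 - 172.1 + 11.7 - (-228.6)
C/N0 = 105.4000 dB-Hz
R_b = 121.15 Mbps = 1.2115e+08 bps -> 10*log10(R_b) = 80.8332 dB-Hz
Eb/N0 = C/N0 - 10*log10(R_b) = 105.4000 - 80.8332 = 24.5668 dB
Margin = Eb/N0 - Eb/N0_req = 24.5668 - 9.9 = 14.6668 dB (link closes)

14.6668 dB


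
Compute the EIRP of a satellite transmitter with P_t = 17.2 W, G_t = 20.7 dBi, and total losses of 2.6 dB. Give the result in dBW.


Pt = 17.2 W = 12.3553 dBW
EIRP = Pt_dBW + Gt - losses = 12.3553 + 20.7 - 2.6 = 30.4553 dBW

30.4553 dBW


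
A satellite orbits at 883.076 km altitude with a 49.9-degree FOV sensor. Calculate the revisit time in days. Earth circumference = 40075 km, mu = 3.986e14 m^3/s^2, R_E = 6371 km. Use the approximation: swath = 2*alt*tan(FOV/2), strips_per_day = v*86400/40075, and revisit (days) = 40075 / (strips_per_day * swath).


swath = 2*883.076*tan(0.4354596) = 821.6946 km
v = sqrt(mu/r) = 7412.7200 m/s = 7.4127 km/s
strips/day = v*86400/40075 = 7.4127*86400/40075 = 15.9815
coverage/day = strips * swath = 15.9815 * 821.6946 = 13131.9199 km
revisit = 40075 / 13131.9199 = 3.0517 days

3.0517 days


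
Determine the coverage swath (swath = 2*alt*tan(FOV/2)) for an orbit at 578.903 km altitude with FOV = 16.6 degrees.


FOV = 16.6 deg = 0.2897247 rad
swath = 2 * alt * tan(FOV/2) = 2 * 578.903 * tan(0.1448623)
swath = 2 * 578.903 * 0.1458842
swath = 168.9056 km

168.9056 km


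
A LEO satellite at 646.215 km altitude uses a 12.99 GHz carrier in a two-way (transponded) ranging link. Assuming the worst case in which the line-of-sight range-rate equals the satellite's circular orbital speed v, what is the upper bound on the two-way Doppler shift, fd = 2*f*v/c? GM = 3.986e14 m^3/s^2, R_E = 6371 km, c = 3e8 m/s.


r = 7.017215e+06 m
v = sqrt(mu/r) = 7536.7872 m/s (worst-case radial velocity)
f = 12.99 GHz = 1.299e+10 Hz
fd = 2*f*v/c = 2*1.299e+10*7536.7872/3.0e+08
fd = 652685.7752 Hz

652685.7752 Hz


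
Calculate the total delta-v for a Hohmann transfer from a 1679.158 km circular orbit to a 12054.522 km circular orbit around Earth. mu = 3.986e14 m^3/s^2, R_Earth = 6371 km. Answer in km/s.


r1 = 8050.1580 km = 8.050158e+06 m
r2 = 18425.5220 km = 1.8425522e+07 m
dv1 = sqrt(mu/r1)*(sqrt(2*r2/(r1+r2)) - 1) = 1265.0562 m/s
dv2 = sqrt(mu/r2)*(1 - sqrt(2*r1/(r1+r2))) = 1024.0925 m/s
total dv = |dv1| + |dv2| = 1265.0562 + 1024.0925 = 2289.1488 m/s = 2.2891 km/s

2.2891 km/s


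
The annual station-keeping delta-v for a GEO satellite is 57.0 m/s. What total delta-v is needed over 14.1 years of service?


dV = rate * years = 57.0 * 14.1
dV = 803.7000 m/s

803.7000 m/s


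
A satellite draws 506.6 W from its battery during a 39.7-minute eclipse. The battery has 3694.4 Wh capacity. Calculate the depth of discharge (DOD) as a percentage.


E_used = P * t / 60 = 506.6 * 39.7 / 60 = 335.2003 Wh
DOD = E_used / E_total * 100 = 335.2003 / 3694.4 * 100
DOD = 9.0732 %

9.0732 %


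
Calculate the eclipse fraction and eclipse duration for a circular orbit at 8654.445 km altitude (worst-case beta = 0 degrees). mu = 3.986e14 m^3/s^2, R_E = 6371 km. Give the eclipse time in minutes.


r = 15025.4450 km
T = 305.4928 min
Eclipse fraction = arcsin(R_E/r)/pi = arcsin(6371.0000/15025.4450)/pi
= arcsin(0.4240141)/pi = 0.1393793
Eclipse duration = 0.1393793 * 305.4928 = 42.5794 min

42.5794 minutes


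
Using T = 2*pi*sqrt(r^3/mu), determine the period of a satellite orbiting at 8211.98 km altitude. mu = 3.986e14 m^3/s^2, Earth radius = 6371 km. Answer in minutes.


r = 14582.9800 km = 1.458298e+07 m
T = 2*pi*sqrt(r^3/mu) = 2*pi*sqrt(3.1012647e+21 / 3.986e14)
T = 17525.9126 s = 292.0985 min

292.0985 minutes


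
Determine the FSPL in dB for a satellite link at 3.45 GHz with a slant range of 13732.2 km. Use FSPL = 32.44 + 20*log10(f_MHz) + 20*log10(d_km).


f = 3.45 GHz = 3450.0000 MHz
d = 13732.2 km
FSPL = 32.44 + 20*log10(3450.0000) + 20*log10(13732.2)
FSPL = 32.44 + 70.7564 + 82.7548
FSPL = 185.9512 dB

185.9512 dB


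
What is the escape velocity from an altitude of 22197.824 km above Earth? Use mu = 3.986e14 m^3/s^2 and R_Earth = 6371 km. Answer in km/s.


r = 6371.0 + 22197.824 = 28568.8240 km = 2.8568824e+07 m
v_esc = sqrt(2*mu/r) = sqrt(2*3.986e14 / 2.8568824e+07)
v_esc = 5282.4752 m/s = 5.2825 km/s

5.2825 km/s


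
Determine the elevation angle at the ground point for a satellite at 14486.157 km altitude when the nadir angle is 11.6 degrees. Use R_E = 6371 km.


r = R_E + alt = 20857.1570 km
Law of sines in the satellite / Earth-center / ground-point triangle:
  sin(nadir)/R_E = sin(90 + el)/r  =>  cos(el) = (r/R_E)*sin(nadir)
cos(el) = (20857.1570 / 6371.0000) * sin(11.6 deg) = 0.6582819
el = arccos(0.6582819) = 48.8310 deg
(Earth-central angle = 90 - nadir - el = 29.5690 deg)

48.8310 degrees


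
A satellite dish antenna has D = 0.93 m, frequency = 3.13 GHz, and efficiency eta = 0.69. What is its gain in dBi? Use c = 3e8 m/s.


lambda = c/f = 3e8 / 3.13e+09 = 0.09584665 m
G = eta*(pi*D/lambda)^2 = 0.69*(pi*0.93/0.09584665)^2
G = 641.1518 (linear)
G = 10*log10(641.1518) = 28.0696 dBi

28.0696 dBi


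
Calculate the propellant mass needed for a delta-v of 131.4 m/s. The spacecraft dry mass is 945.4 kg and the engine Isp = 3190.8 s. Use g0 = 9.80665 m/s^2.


ve = Isp * g0 = 3190.8 * 9.80665 = 31291.058820 m/s
mass ratio = exp(dv/ve) = exp(131.4/31291.058820) = 1.00420811
m_prop = m_dry * (mr - 1) = 945.4 * (1.00420811 - 1)
m_prop = 3.9783 kg

3.9783 kg


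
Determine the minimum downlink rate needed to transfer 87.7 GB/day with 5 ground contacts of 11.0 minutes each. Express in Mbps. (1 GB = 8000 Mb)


total contact time = 5 * 11.0 * 60 = 3300.0000 s
data = 87.7 GB = 701600.0000 Mb
rate = 701600.0000 / 3300.0000 = 212.6061 Mbps

212.6061 Mbps


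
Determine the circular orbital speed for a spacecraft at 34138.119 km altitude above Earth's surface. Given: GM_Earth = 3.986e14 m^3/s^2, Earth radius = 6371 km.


r = R_E + alt = 6371.0 + 34138.119 = 40509.1190 km = 4.0509119e+07 m
v = sqrt(mu/r) = sqrt(3.986e14 / 4.0509119e+07) = 3136.8391 m/s = 3.1368 km/s

3.1368 km/s


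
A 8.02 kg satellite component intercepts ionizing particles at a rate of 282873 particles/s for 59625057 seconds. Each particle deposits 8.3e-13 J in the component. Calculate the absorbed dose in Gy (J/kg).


Total energy deposited = rate * time * E_per
  = 282873 * 59625057 * 8.3e-13 = 13.9990 J
Dose = E_total / mass = 13.9990 / 8.02
Dose = 1.7455 Gy

1.7455 Gy


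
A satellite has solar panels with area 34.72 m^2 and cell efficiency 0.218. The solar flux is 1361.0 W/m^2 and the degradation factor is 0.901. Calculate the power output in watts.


P = area * eta * S * degradation
P = 34.72 * 0.218 * 1361.0 * 0.901
P = 9281.5205 W

9281.5205 W


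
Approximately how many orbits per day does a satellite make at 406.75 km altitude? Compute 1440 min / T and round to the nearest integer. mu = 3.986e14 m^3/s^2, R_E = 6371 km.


r = 6.77775e+06 m
T = 2*pi*sqrt(r^3/mu) = 5553.1517 s = 92.5525 min
revs/day = 1440 / 92.5525 = 15.5587
Rounded: 16 revolutions per day

16 revolutions per day


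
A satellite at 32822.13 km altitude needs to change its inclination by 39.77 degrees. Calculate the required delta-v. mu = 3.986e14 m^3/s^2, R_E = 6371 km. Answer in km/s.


r = 39193.1300 km = 3.919313e+07 m
V = sqrt(mu/r) = 3189.0672 m/s
di = 39.77 deg = 0.6941174 rad
dV = 2*V*sin(di/2) = 2*3189.0672*sin(0.3470587)
dV = 2169.4164 m/s = 2.1694 km/s

2.1694 km/s


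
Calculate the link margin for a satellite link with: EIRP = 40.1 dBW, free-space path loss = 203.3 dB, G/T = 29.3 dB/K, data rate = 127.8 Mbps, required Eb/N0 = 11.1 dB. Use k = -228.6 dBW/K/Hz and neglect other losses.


C/N0 = EIRP - FSPL + G/T - k = 40.1 - 203.3 + 29.3 - (-228.6)
C/N0 = 94.7000 dB-Hz
R_b = 127.8 Mbps = 1.278e+08 bps -> 10*log10(R_b) = 81.0653 dB-Hz
Eb/N0 = C/N0 - 10*log10(R_b) = 94.7000 - 81.0653 = 13.6347 dB
Margin = Eb/N0 - Eb/N0_req = 13.6347 - 11.1 = 2.5347 dB (link closes)

2.5347 dB


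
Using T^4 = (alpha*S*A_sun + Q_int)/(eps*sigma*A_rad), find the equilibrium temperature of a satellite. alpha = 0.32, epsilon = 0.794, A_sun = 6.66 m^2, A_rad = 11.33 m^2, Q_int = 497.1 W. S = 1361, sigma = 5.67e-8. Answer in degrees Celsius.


Numerator = alpha*S*A_sun + Q_int = 0.32*1361*6.66 + 497.1 = 3397.6632 W
Denominator = eps*sigma*A_rad = 0.794*5.67e-8*11.33 = 5.1007433e-07 W/K^4
T^4 = 6.6611138e+09 K^4
T = 285.6845 K = 12.5345 C

12.5345 degrees Celsius


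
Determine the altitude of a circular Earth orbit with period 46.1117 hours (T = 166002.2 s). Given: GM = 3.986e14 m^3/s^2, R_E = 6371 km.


T = 166002.2 s
r = (mu*T^2/(4*pi^2))^(1/3) = (3.986e14 * 166002.2^2 / (4*pi^2))^(1/3)
r = 6.5283247e+07 m = 65283.2472 km
alt = r - R_E = 65283.2472 - 6371 = 58912.2472 km

58912.2472 km


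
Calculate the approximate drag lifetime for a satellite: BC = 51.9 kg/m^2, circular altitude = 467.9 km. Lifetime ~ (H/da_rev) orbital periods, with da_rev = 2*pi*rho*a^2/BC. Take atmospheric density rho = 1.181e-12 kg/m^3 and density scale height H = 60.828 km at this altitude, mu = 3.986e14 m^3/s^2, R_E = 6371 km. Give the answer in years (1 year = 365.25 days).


a = R_E + alt = 6838.9000 km = 6.8389e+06 m
da_rev = 2*pi*rho*a^2/BC = 2*pi*1.181e-12*(6.8389e+06)^2/51.9 = 6.687055 m per revolution
N = H/da_rev = 60828.0000 m / 6.687055 m = 9096.3806 revolutions
P = 2*pi*sqrt(a^3/mu) = 5628.4732 s
lifetime = N*P = 9096.3806 * 5628.4732 = 5.1198734e+07 s = 592.5779 days
years = 592.5779 / 365.25 = 1.6224 years

1.6224 years


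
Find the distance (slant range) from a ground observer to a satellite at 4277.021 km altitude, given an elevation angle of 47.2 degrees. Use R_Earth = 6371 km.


h = 4277.021 km, el = 47.2 deg
d = -R_E*sin(el) + sqrt((R_E*sin(el))^2 + 2*R_E*h + h^2)
d = -6371.0000*sin(0.8237954) + sqrt((6371.0000*0.7337299)^2 + 2*6371.0000*4277.021 + 4277.021^2)
d = 5053.8463 km

5053.8463 km


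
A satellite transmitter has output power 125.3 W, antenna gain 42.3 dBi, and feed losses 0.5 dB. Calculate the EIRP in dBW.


Pt = 125.3 W = 20.9795 dBW
EIRP = Pt_dBW + Gt - losses = 20.9795 + 42.3 - 0.5 = 62.7795 dBW

62.7795 dBW


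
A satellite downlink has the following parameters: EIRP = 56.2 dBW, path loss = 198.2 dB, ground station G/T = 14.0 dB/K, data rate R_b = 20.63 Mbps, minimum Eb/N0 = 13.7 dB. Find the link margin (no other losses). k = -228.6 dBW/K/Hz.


C/N0 = EIRP - FSPL + G/T - k = 56.2 - 198.2 + 14.0 - (-228.6)
C/N0 = 100.6000 dB-Hz
R_b = 20.63 Mbps = 2.063e+07 bps -> 10*log10(R_b) = 73.1450 dB-Hz
Eb/N0 = C/N0 - 10*log10(R_b) = 100.6000 - 73.1450 = 27.4550 dB
Margin = Eb/N0 - Eb/N0_req = 27.4550 - 13.7 = 13.7550 dB (link closes)

13.7550 dB


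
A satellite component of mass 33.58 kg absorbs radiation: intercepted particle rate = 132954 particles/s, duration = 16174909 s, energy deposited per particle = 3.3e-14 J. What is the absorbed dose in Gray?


Total energy deposited = rate * time * E_per
  = 132954 * 16174909 * 3.3e-14 = 0.07096712 J
Dose = E_total / mass = 0.07096712 / 33.58
Dose = 0.002113375 Gy

0.0021 Gy


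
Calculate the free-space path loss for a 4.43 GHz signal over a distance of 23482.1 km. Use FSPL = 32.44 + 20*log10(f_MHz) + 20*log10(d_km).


f = 4.43 GHz = 4430.0000 MHz
d = 23482.1 km
FSPL = 32.44 + 20*log10(4430.0000) + 20*log10(23482.1)
FSPL = 32.44 + 72.9281 + 87.4147
FSPL = 192.7828 dB

192.7828 dB


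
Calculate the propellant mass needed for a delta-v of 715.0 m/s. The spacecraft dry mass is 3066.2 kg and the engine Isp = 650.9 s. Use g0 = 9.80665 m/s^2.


ve = Isp * g0 = 650.9 * 9.80665 = 6383.148485 m/s
mass ratio = exp(dv/ve) = exp(715.0/6383.148485) = 1.11852817
m_prop = m_dry * (mr - 1) = 3066.2 * (1.11852817 - 1)
m_prop = 363.4311 kg

363.4311 kg


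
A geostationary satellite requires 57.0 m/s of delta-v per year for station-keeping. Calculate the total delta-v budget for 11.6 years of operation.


dV = rate * years = 57.0 * 11.6
dV = 661.2000 m/s

661.2000 m/s


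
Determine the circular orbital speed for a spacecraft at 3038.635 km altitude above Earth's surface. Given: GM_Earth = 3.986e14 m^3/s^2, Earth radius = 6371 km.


r = R_E + alt = 6371.0 + 3038.635 = 9409.6350 km = 9.409635e+06 m
v = sqrt(mu/r) = sqrt(3.986e14 / 9.409635e+06) = 6508.5202 m/s = 6.5085 km/s

6.5085 km/s


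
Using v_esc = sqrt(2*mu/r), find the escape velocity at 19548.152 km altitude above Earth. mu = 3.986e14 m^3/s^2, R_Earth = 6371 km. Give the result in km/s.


r = 6371.0 + 19548.152 = 25919.1520 km = 2.5919152e+07 m
v_esc = sqrt(2*mu/r) = sqrt(2*3.986e14 / 2.5919152e+07)
v_esc = 5545.9155 m/s = 5.5459 km/s

5.5459 km/s


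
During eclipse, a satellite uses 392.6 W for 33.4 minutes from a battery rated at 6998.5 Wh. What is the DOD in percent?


E_used = P * t / 60 = 392.6 * 33.4 / 60 = 218.5473 Wh
DOD = E_used / E_total * 100 = 218.5473 / 6998.5 * 100
DOD = 3.1228 %

3.1228 %


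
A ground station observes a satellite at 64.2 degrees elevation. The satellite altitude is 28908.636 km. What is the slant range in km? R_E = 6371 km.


h = 28908.636 km, el = 64.2 deg
d = -R_E*sin(el) + sqrt((R_E*sin(el))^2 + 2*R_E*h + h^2)
d = -6371.0000*sin(1.1205) + sqrt((6371.0000*0.9003188)^2 + 2*6371.0000*28908.636 + 28908.636^2)
d = 29434.5678 km

29434.5678 km


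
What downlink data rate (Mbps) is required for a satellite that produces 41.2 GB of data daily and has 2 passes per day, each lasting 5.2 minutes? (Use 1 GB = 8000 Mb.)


total contact time = 2 * 5.2 * 60 = 624.0000 s
data = 41.2 GB = 329600.0000 Mb
rate = 329600.0000 / 624.0000 = 528.2051 Mbps

528.2051 Mbps


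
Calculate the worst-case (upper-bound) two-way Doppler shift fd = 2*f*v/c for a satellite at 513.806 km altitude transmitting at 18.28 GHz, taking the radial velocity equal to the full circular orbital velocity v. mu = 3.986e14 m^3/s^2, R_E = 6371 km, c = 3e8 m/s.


r = 6.884806e+06 m
v = sqrt(mu/r) = 7608.9161 m/s (worst-case radial velocity)
f = 18.28 GHz = 1.828e+10 Hz
fd = 2*f*v/c = 2*1.828e+10*7608.9161/3.0e+08
fd = 927273.2382 Hz

927273.2382 Hz


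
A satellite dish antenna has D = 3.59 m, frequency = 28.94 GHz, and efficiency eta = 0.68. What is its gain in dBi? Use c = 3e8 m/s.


lambda = c/f = 3e8 / 2.894e+10 = 0.01036628 m
G = eta*(pi*D/lambda)^2 = 0.68*(pi*3.59/0.01036628)^2
G = 804918.8525 (linear)
G = 10*log10(804918.8525) = 59.0575 dBi

59.0575 dBi


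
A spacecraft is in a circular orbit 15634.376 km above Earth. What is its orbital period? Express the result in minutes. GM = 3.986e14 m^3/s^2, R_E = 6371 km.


r = 22005.3760 km = 2.2005376e+07 m
T = 2*pi*sqrt(r^3/mu) = 2*pi*sqrt(1.0655808e+22 / 3.986e14)
T = 32486.6113 s = 541.4435 min

541.4435 minutes


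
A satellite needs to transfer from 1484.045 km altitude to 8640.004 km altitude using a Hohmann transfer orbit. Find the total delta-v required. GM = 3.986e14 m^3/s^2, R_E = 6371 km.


r1 = 7855.0450 km = 7.855045e+06 m
r2 = 15011.0040 km = 1.5011004e+07 m
dv1 = sqrt(mu/r1)*(sqrt(2*r2/(r1+r2)) - 1) = 1038.8994 m/s
dv2 = sqrt(mu/r2)*(1 - sqrt(2*r1/(r1+r2))) = 881.7680 m/s
total dv = |dv1| + |dv2| = 1038.8994 + 881.7680 = 1920.6674 m/s = 1.9207 km/s

1.9207 km/s


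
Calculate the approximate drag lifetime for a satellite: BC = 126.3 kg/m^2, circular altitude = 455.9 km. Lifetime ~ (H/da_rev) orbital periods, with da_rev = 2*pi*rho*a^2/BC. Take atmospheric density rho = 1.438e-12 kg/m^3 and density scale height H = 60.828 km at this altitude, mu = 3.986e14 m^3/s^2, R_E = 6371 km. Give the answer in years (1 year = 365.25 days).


a = R_E + alt = 6826.9000 km = 6.8269e+06 m
da_rev = 2*pi*rho*a^2/BC = 2*pi*1.438e-12*(6.8269e+06)^2/126.3 = 3.334130 m per revolution
N = H/da_rev = 60828.0000 m / 3.334130 m = 18244.0415 revolutions
P = 2*pi*sqrt(a^3/mu) = 5613.6655 s
lifetime = N*P = 18244.0415 * 5613.6655 = 1.0241595e+08 s = 1185.3698 days
years = 1185.3698 / 365.25 = 3.2454 years

3.2454 years


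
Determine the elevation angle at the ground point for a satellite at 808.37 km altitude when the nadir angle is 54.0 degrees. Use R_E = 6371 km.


r = R_E + alt = 7179.3700 km
Law of sines in the satellite / Earth-center / ground-point triangle:
  sin(nadir)/R_E = sin(90 + el)/r  =>  cos(el) = (r/R_E)*sin(nadir)
cos(el) = (7179.3700 / 6371.0000) * sin(54.0 deg) = 0.9116673
el = arccos(0.9116673) = 24.2632 deg
(Earth-central angle = 90 - nadir - el = 11.7368 deg)

24.2632 degrees


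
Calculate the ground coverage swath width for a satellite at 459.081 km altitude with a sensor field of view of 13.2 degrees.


FOV = 13.2 deg = 0.2303835 rad
swath = 2 * alt * tan(FOV/2) = 2 * 459.081 * tan(0.1151917)
swath = 2 * 459.081 * 0.1157039
swath = 106.2350 km

106.2350 km


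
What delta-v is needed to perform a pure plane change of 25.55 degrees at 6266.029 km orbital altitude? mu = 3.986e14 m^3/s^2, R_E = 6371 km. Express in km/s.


r = 12637.0290 km = 1.2637029e+07 m
V = sqrt(mu/r) = 5616.2464 m/s
di = 25.55 deg = 0.4459316 rad
dV = 2*V*sin(di/2) = 2*5616.2464*sin(0.2229658)
dV = 2483.7624 m/s = 2.4838 km/s

2.4838 km/s


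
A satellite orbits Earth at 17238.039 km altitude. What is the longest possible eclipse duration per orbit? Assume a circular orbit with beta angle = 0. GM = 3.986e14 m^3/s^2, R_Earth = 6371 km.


r = 23609.0390 km
T = 601.6964 min
Eclipse fraction = arcsin(R_E/r)/pi = arcsin(6371.0000/23609.0390)/pi
= arcsin(0.2698543)/pi = 0.08697553
Eclipse duration = 0.08697553 * 601.6964 = 52.3329 min

52.3329 minutes


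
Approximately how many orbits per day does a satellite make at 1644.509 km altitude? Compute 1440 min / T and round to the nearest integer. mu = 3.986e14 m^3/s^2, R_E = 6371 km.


r = 8.015509e+06 m
T = 2*pi*sqrt(r^3/mu) = 7141.8032 s = 119.0301 min
revs/day = 1440 / 119.0301 = 12.0978
Rounded: 12 revolutions per day

12 revolutions per day


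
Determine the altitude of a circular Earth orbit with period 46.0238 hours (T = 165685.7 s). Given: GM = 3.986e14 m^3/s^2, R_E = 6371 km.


T = 165685.7 s
r = (mu*T^2/(4*pi^2))^(1/3) = (3.986e14 * 165685.7^2 / (4*pi^2))^(1/3)
r = 6.5200241e+07 m = 65200.2414 km
alt = r - R_E = 65200.2414 - 6371 = 58829.2414 km

58829.2414 km


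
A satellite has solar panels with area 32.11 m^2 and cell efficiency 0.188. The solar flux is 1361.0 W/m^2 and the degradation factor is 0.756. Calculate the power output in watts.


P = area * eta * S * degradation
P = 32.11 * 0.188 * 1361.0 * 0.756
P = 6211.2366 W

6211.2366 W


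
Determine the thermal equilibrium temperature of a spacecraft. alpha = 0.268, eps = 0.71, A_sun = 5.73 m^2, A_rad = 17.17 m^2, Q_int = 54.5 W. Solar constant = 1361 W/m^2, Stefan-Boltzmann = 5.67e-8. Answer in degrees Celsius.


Numerator = alpha*S*A_sun + Q_int = 0.268*1361*5.73 + 54.5 = 2144.5060 W
Denominator = eps*sigma*A_rad = 0.71*5.67e-8*17.17 = 6.9121269e-07 W/K^4
T^4 = 3.102527e+09 K^4
T = 236.0092 K = -37.1408 C

-37.1408 degrees Celsius


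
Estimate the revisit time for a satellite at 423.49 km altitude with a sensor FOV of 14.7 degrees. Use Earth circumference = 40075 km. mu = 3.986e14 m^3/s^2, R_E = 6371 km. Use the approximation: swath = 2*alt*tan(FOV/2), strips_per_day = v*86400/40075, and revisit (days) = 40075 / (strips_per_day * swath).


swath = 2*423.49*tan(0.1282817) = 109.2520 km
v = sqrt(mu/r) = 7659.3200 m/s = 7.6593 km/s
strips/day = v*86400/40075 = 7.6593*86400/40075 = 16.5132
coverage/day = strips * swath = 16.5132 * 109.2520 = 1804.0965 km
revisit = 40075 / 1804.0965 = 22.2133 days

22.2133 days


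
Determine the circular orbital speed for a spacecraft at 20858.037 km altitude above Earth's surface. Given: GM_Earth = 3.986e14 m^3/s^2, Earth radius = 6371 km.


r = R_E + alt = 6371.0 + 20858.037 = 27229.0370 km = 2.7229037e+07 m
v = sqrt(mu/r) = sqrt(3.986e14 / 2.7229037e+07) = 3826.0664 m/s = 3.8261 km/s

3.8261 km/s


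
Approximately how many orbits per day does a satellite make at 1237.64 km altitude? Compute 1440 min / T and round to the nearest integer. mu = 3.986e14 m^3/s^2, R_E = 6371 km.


r = 7.60864e+06 m
T = 2*pi*sqrt(r^3/mu) = 6604.9841 s = 110.0831 min
revs/day = 1440 / 110.0831 = 13.0810
Rounded: 13 revolutions per day

13 revolutions per day


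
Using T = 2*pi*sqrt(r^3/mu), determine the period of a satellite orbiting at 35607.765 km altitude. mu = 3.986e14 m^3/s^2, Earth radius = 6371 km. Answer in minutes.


r = 41978.7650 km = 4.1978765e+07 m
T = 2*pi*sqrt(r^3/mu) = 2*pi*sqrt(7.3975681e+22 / 3.986e14)
T = 85596.4410 s = 1426.6074 min

1426.6074 minutes


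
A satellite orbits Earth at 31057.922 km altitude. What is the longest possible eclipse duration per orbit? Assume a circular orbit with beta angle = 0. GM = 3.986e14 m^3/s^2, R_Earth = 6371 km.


r = 37428.9220 km
T = 1201.0773 min
Eclipse fraction = arcsin(R_E/r)/pi = arcsin(6371.0000/37428.9220)/pi
= arcsin(0.170216)/pi = 0.05444653
Eclipse duration = 0.05444653 * 1201.0773 = 65.3945 min

65.3945 minutes


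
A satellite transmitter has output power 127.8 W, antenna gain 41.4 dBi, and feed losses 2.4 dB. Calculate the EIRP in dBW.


Pt = 127.8 W = 21.0653 dBW
EIRP = Pt_dBW + Gt - losses = 21.0653 + 41.4 - 2.4 = 60.0653 dBW

60.0653 dBW


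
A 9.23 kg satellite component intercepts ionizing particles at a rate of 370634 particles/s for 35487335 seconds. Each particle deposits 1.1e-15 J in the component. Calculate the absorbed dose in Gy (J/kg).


Total energy deposited = rate * time * E_per
  = 370634 * 35487335 * 1.1e-15 = 0.01446809 J
Dose = E_total / mass = 0.01446809 / 9.23
Dose = 0.001567507 Gy

0.0016 Gy


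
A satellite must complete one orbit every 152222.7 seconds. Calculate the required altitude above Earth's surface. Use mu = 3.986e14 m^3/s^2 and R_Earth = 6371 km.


T = 152222.7 s
r = (mu*T^2/(4*pi^2))^(1/3) = (3.986e14 * 152222.7^2 / (4*pi^2))^(1/3)
r = 6.1618643e+07 m = 61618.6435 km
alt = r - R_E = 61618.6435 - 6371 = 55247.6435 km

55247.6435 km


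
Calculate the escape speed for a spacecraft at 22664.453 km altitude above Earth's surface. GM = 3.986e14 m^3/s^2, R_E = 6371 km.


r = 6371.0 + 22664.453 = 29035.4530 km = 2.9035453e+07 m
v_esc = sqrt(2*mu/r) = sqrt(2*3.986e14 / 2.9035453e+07)
v_esc = 5239.8559 m/s = 5.2399 km/s

5.2399 km/s


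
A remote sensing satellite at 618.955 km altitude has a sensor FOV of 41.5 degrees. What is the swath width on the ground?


FOV = 41.5 deg = 0.7243116 rad
swath = 2 * alt * tan(FOV/2) = 2 * 618.955 * tan(0.3621558)
swath = 2 * 618.955 * 0.3788661
swath = 469.0021 km

469.0021 km


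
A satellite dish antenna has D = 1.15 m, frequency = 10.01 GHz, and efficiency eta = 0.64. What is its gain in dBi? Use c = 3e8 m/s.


lambda = c/f = 3e8 / 1.001e+10 = 0.02997003 m
G = eta*(pi*D/lambda)^2 = 0.64*(pi*1.15/0.02997003)^2
G = 9300.3875 (linear)
G = 10*log10(9300.3875) = 39.6850 dBi

39.6850 dBi


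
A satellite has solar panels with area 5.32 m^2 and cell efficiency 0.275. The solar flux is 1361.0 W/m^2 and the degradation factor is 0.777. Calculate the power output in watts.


P = area * eta * S * degradation
P = 5.32 * 0.275 * 1361.0 * 0.777
P = 1547.1181 W

1547.1181 W


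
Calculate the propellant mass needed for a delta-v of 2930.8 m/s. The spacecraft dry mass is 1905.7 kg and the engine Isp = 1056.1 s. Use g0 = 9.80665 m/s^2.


ve = Isp * g0 = 1056.1 * 9.80665 = 10356.803065 m/s
mass ratio = exp(dv/ve) = exp(2930.8/10356.803065) = 1.32708270
m_prop = m_dry * (mr - 1) = 1905.7 * (1.32708270 - 1)
m_prop = 623.3215 kg

623.3215 kg


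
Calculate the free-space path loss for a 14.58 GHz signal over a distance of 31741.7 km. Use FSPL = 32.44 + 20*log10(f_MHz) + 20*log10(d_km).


f = 14.58 GHz = 14580.0000 MHz
d = 31741.7 km
FSPL = 32.44 + 20*log10(14580.0000) + 20*log10(31741.7)
FSPL = 32.44 + 83.2752 + 90.0326
FSPL = 205.7478 dB

205.7478 dB


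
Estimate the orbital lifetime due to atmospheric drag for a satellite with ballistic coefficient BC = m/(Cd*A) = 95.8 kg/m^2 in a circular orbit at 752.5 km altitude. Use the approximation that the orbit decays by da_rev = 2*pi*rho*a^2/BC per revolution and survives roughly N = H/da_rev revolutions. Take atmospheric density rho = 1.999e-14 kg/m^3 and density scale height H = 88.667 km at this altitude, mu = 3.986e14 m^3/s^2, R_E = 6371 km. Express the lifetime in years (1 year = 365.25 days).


a = R_E + alt = 7123.5000 km = 7.1235e+06 m
da_rev = 2*pi*rho*a^2/BC = 2*pi*1.999e-14*(7.1235e+06)^2/95.8 = 0.0665294619 m per revolution
N = H/da_rev = 88667.0000 m / 0.0665294619 m = 1.3327479e+06 revolutions
P = 2*pi*sqrt(a^3/mu) = 5983.4458 s
lifetime = N*P = 1.3327479e+06 * 5983.4458 = 7.9744248e+09 s = 92296.5836 days
years = 92296.5836 / 365.25 = 252.6943 years

252.6943 years


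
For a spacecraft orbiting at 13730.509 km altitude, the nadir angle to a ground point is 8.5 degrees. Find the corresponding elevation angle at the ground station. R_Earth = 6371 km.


r = R_E + alt = 20101.5090 km
Law of sines in the satellite / Earth-center / ground-point triangle:
  sin(nadir)/R_E = sin(90 + el)/r  =>  cos(el) = (r/R_E)*sin(nadir)
cos(el) = (20101.5090 / 6371.0000) * sin(8.5 deg) = 0.466362
el = arccos(0.466362) = 62.2016 deg
(Earth-central angle = 90 - nadir - el = 19.2984 deg)

62.2016 degrees


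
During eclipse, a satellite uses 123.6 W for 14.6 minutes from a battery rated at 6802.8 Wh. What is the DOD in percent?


E_used = P * t / 60 = 123.6 * 14.6 / 60 = 30.0760 Wh
DOD = E_used / E_total * 100 = 30.0760 / 6802.8 * 100
DOD = 0.4421121 %

0.4421 %


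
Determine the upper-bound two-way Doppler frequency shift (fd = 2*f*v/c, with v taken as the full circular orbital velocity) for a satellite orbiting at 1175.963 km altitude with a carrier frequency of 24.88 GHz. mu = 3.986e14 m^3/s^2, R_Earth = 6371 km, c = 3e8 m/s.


r = 7.546963e+06 m
v = sqrt(mu/r) = 7267.4581 m/s (worst-case radial velocity)
f = 24.88 GHz = 2.488e+10 Hz
fd = 2*f*v/c = 2*2.488e+10*7267.4581/3.0e+08
fd = 1.2054291e+06 Hz

1.2054e+06 Hz


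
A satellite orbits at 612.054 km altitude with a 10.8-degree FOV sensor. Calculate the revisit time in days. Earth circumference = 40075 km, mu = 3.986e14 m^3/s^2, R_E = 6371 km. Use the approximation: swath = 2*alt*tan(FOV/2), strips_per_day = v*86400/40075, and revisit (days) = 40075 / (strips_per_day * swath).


swath = 2*612.054*tan(0.09424778) = 115.7123 km
v = sqrt(mu/r) = 7555.1997 m/s = 7.5552 km/s
strips/day = v*86400/40075 = 7.5552*86400/40075 = 16.2887
coverage/day = strips * swath = 16.2887 * 115.7123 = 1884.8014 km
revisit = 40075 / 1884.8014 = 21.2622 days

21.2622 days


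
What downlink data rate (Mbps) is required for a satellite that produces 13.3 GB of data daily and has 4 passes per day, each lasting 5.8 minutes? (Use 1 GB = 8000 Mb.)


total contact time = 4 * 5.8 * 60 = 1392.0000 s
data = 13.3 GB = 106400.0000 Mb
rate = 106400.0000 / 1392.0000 = 76.4368 Mbps

76.4368 Mbps


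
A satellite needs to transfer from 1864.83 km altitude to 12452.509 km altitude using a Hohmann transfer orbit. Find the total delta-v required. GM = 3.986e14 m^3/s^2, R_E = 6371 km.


r1 = 8235.8300 km = 8.23583e+06 m
r2 = 18823.5090 km = 1.8823509e+07 m
dv1 = sqrt(mu/r1)*(sqrt(2*r2/(r1+r2)) - 1) = 1248.9266 m/s
dv2 = sqrt(mu/r2)*(1 - sqrt(2*r1/(r1+r2))) = 1011.4195 m/s
total dv = |dv1| + |dv2| = 1248.9266 + 1011.4195 = 2260.3461 m/s = 2.2603 km/s

2.2603 km/s


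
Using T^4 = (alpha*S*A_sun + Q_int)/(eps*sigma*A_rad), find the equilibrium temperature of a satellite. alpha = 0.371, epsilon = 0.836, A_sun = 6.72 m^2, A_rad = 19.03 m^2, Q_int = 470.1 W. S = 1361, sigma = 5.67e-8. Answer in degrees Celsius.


Numerator = alpha*S*A_sun + Q_int = 0.371*1361*6.72 + 470.1 = 3863.2363 W
Denominator = eps*sigma*A_rad = 0.836*5.67e-8*19.03 = 9.0204484e-07 W/K^4
T^4 = 4.2827542e+09 K^4
T = 255.8178 K = -17.3322 C

-17.3322 degrees Celsius


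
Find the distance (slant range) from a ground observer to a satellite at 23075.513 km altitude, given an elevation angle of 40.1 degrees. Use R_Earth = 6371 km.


h = 23075.513 km, el = 40.1 deg
d = -R_E*sin(el) + sqrt((R_E*sin(el))^2 + 2*R_E*h + h^2)
d = -6371.0000*sin(0.699877) + sqrt((6371.0000*0.6441236)^2 + 2*6371.0000*23075.513 + 23075.513^2)
d = 24936.7418 km

24936.7418 km


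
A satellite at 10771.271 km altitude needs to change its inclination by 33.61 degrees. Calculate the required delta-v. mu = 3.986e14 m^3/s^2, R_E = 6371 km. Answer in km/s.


r = 17142.2710 km = 1.7142271e+07 m
V = sqrt(mu/r) = 4822.0806 m/s
di = 33.61 deg = 0.5866052 rad
dV = 2*V*sin(di/2) = 2*4822.0806*sin(0.2933026)
dV = 2788.2749 m/s = 2.7883 km/s

2.7883 km/s


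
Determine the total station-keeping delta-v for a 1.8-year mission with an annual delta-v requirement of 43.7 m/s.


dV = rate * years = 43.7 * 1.8
dV = 78.6600 m/s

78.6600 m/s


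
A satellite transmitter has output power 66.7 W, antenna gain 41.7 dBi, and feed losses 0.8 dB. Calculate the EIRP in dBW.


Pt = 66.7 W = 18.2413 dBW
EIRP = Pt_dBW + Gt - losses = 18.2413 + 41.7 - 0.8 = 59.1413 dBW

59.1413 dBW


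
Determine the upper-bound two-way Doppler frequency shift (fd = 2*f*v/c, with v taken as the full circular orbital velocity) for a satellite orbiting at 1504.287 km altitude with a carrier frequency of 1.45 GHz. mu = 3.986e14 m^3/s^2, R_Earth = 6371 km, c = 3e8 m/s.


r = 7.875287e+06 m
v = sqrt(mu/r) = 7114.3537 m/s (worst-case radial velocity)
f = 1.45 GHz = 1.45e+09 Hz
fd = 2*f*v/c = 2*1.45e+09*7114.3537/3.0e+08
fd = 68772.0857 Hz

68772.0857 Hz


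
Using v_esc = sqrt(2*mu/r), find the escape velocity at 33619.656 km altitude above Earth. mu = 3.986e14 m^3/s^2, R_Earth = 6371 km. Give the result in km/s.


r = 6371.0 + 33619.656 = 39990.6560 km = 3.9990656e+07 m
v_esc = sqrt(2*mu/r) = sqrt(2*3.986e14 / 3.9990656e+07)
v_esc = 4464.8244 m/s = 4.4648 km/s

4.4648 km/s


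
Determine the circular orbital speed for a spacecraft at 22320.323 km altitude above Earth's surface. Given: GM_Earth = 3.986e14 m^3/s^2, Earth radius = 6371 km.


r = R_E + alt = 6371.0 + 22320.323 = 28691.3230 km = 2.8691323e+07 m
v = sqrt(mu/r) = sqrt(3.986e14 / 2.8691323e+07) = 3727.2915 m/s = 3.7273 km/s

3.7273 km/s


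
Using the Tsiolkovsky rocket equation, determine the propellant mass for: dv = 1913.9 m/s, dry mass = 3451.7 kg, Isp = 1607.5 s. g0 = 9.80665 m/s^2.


ve = Isp * g0 = 1607.5 * 9.80665 = 15764.189875 m/s
mass ratio = exp(dv/ve) = exp(1913.9/15764.189875) = 1.12908557
m_prop = m_dry * (mr - 1) = 3451.7 * (1.12908557 - 1)
m_prop = 445.5647 kg

445.5647 kg


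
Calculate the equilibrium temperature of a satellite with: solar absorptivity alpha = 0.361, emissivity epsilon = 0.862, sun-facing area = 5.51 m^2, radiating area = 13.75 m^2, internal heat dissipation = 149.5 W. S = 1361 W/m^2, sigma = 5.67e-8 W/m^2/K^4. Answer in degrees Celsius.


Numerator = alpha*S*A_sun + Q_int = 0.361*1361*5.51 + 149.5 = 2856.6787 W
Denominator = eps*sigma*A_rad = 0.862*5.67e-8*13.75 = 6.7203675e-07 W/K^4
T^4 = 4.2507775e+09 K^4
T = 255.3390 K = -17.8110 C

-17.8110 degrees Celsius


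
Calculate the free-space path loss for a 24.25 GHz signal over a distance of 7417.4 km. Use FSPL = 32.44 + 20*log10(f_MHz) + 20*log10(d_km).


f = 24.25 GHz = 24250.0000 MHz
d = 7417.4 km
FSPL = 32.44 + 20*log10(24250.0000) + 20*log10(7417.4)
FSPL = 32.44 + 87.6942 + 77.4050
FSPL = 197.5393 dB

197.5393 dB


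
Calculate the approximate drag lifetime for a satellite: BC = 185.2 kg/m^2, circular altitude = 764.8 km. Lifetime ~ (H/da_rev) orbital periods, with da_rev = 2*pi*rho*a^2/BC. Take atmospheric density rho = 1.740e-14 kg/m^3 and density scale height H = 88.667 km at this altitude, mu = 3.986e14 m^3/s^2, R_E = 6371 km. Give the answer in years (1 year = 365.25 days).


a = R_E + alt = 7135.8000 km = 7.1358e+06 m
da_rev = 2*pi*rho*a^2/BC = 2*pi*1.740e-14*(7.1358e+06)^2/185.2 = 0.0300589269 m per revolution
N = H/da_rev = 88667.0000 m / 0.0300589269 m = 2.9497726e+06 revolutions
P = 2*pi*sqrt(a^3/mu) = 5998.9498 s
lifetime = N*P = 2.9497726e+06 * 5998.9498 = 1.7695538e+10 s = 204809.4656 days
years = 204809.4656 / 365.25 = 560.7378 years

560.7378 years


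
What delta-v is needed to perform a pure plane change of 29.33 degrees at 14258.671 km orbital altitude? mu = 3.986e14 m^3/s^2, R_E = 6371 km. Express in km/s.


r = 20629.6710 km = 2.0629671e+07 m
V = sqrt(mu/r) = 4395.6438 m/s
di = 29.33 deg = 0.5119051 rad
dV = 2*V*sin(di/2) = 2*4395.6438*sin(0.2559525)
dV = 2225.6642 m/s = 2.2257 km/s

2.2257 km/s


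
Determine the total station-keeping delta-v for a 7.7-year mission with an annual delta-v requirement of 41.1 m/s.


dV = rate * years = 41.1 * 7.7
dV = 316.4700 m/s

316.4700 m/s
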